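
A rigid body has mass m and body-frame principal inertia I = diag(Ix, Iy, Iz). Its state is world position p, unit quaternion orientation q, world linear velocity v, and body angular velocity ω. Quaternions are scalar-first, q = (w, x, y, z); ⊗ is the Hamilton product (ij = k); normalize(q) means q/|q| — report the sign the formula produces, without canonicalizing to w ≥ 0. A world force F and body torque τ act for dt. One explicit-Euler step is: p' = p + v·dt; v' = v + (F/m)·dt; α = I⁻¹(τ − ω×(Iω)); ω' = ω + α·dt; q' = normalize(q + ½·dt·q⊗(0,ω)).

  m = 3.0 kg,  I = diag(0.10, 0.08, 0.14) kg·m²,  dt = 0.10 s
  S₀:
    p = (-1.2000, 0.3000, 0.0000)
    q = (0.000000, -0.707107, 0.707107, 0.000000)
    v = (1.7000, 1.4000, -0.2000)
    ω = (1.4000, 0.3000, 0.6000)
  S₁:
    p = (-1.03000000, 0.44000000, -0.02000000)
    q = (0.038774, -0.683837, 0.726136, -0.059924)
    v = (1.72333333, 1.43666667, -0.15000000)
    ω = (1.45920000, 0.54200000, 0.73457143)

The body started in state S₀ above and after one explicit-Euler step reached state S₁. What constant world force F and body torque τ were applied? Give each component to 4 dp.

F = (0.7000, 1.1000, 1.5000)
τ = (0.0700, 0.1600, 0.1800)

velocity change Δv = (0.02333333, 0.03666667, 0.05000000)
m·(v₁−v₀)/dt = (0.7000, 1.1000, 1.5000)
rate change Δω = (0.05920000, 0.24200000, 0.13457143)
τ = I·(Δω/dt) + ω₀×(Iω₀) = (0.0700, 0.1600, 0.1800)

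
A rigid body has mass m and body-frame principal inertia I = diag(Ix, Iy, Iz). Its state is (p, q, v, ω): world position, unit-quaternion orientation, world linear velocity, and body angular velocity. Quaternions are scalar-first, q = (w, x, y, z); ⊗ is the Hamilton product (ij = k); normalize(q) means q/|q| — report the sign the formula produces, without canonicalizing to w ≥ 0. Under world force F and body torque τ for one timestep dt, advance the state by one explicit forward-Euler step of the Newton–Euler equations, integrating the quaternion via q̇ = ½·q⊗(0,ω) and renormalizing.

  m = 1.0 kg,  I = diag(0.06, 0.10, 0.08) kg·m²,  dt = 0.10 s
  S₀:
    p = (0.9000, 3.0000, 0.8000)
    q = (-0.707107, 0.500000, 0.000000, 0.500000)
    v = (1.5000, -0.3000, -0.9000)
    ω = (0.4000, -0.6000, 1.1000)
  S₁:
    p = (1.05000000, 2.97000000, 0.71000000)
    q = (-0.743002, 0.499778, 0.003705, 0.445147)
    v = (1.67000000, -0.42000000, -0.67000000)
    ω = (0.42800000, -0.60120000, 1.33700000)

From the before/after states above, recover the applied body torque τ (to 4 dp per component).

ω₁ − ω₀ = (0.02800000, -0.00120000, 0.23700000)
ω₀×(Iω₀) = (0.0132, -0.0088, -0.0096)
I·α + gyro = (0.0300, -0.0100, 0.1800)

τ = (0.0300, -0.0100, 0.1800)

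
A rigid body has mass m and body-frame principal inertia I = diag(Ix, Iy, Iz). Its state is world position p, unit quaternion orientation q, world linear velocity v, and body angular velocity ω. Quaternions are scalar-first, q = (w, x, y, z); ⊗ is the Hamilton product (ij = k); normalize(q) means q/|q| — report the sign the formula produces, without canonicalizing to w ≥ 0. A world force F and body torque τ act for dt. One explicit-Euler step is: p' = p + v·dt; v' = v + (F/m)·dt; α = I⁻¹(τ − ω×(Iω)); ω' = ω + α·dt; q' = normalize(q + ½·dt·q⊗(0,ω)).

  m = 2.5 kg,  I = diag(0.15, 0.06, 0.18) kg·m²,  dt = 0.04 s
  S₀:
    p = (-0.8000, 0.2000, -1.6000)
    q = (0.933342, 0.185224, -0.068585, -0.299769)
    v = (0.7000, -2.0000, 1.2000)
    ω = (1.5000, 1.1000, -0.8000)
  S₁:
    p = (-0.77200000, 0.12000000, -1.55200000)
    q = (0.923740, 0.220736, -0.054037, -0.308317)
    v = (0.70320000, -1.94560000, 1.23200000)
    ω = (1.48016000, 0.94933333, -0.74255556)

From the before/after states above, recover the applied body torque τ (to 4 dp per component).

rate change Δω = (-0.01984000, -0.15066667, 0.05744444)
τ = I·(Δω/dt) + ω₀×(Iω₀) = (-0.1800, -0.1900, 0.1100)

τ = (-0.1800, -0.1900, 0.1100)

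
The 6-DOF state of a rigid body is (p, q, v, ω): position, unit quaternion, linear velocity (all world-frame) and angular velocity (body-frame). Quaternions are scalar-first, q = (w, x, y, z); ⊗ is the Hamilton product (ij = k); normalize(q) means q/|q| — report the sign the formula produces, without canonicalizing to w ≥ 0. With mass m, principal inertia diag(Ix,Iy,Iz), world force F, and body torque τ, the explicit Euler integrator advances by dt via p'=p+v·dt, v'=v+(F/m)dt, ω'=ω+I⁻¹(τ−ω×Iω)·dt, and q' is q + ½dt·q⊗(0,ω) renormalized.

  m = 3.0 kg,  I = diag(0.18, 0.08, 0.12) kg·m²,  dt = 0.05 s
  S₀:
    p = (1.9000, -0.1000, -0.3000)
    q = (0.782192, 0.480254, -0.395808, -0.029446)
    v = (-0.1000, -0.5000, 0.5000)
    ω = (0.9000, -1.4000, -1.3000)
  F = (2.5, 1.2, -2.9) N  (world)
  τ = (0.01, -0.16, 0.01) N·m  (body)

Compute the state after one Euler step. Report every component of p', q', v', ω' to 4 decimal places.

p' = (1.8950, -0.1250, -0.2750)
q' = (0.7555, 0.5090, -0.4077, -0.0627)
v' = (-0.0583, -0.4800, 0.4517)
ω' = (0.8826, -1.4561, -1.3483)

α = I⁻¹(τ − ω×Iω) = (-0.3489, -1.1225, -0.9667)
ω + α·dt = (0.8826, -1.4561, -1.3483)
Hamilton product q⊗(0,ω) = (-1.0246396, 1.1772988, -0.4972400, -1.3329780)
q' = normalize(q + ½dt·q⊗(0,ω)) = (0.7555, 0.5090, -0.4077, -0.0627)
new position p' = (1.8950, -0.1250, -0.2750)
v + (F/m)dt = (-0.0583, -0.4800, 0.4517)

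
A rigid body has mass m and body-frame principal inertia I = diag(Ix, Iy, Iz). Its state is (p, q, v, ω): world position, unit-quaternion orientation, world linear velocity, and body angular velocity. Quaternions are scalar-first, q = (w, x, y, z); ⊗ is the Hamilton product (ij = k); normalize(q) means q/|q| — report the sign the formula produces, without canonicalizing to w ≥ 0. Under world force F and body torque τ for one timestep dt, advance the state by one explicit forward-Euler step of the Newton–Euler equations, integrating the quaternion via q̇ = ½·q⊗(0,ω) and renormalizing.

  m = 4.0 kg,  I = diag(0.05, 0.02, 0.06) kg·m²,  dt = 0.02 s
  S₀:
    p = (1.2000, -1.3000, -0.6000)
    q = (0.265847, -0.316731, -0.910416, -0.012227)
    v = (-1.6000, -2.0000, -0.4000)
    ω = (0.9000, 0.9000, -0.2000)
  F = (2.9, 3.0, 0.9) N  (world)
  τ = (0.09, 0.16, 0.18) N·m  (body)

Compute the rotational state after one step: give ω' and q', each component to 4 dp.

gyro term ω×Iω = (-0.0072, 0.0018, -0.0243)
α = I⁻¹(τ − ω×Iω) = (1.9440, 7.9100, 3.4050)
new body rate ω' = (0.9389, 1.0582, -0.1319)
q⊗(0,ω) = (1.1019869, 0.4323498, 0.1649118, 0.4811471)
q' = normalize(q + ½dt·q⊗(0,ω)) = (0.2768, -0.3124, -0.9087, -0.0074)

ω' = (0.9389, 1.0582, -0.1319)
q' = (0.2768, -0.3124, -0.9087, -0.0074)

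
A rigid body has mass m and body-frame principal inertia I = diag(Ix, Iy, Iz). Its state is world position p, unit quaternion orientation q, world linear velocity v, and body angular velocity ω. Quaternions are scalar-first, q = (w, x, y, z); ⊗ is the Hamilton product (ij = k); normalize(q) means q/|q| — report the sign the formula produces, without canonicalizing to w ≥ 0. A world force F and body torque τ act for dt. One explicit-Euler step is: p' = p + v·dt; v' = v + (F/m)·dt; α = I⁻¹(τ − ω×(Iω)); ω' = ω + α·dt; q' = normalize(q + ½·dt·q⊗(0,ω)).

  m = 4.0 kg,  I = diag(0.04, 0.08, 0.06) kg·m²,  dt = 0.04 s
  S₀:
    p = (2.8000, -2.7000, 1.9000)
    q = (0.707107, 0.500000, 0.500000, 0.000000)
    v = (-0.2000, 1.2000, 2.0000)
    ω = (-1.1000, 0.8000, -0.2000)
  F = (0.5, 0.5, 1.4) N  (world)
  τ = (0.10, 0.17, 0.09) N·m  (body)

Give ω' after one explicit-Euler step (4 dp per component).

ω' = (-1.0032, 0.8872, -0.1165)

ω×(Iω) gyroscopic = (0.0032, -0.0044, -0.0352)
(τ − ω×Iω)/I = (2.4200, 2.1800, 2.0867)
ω' = ω + α·dt = (-1.0032, 0.8872, -0.1165)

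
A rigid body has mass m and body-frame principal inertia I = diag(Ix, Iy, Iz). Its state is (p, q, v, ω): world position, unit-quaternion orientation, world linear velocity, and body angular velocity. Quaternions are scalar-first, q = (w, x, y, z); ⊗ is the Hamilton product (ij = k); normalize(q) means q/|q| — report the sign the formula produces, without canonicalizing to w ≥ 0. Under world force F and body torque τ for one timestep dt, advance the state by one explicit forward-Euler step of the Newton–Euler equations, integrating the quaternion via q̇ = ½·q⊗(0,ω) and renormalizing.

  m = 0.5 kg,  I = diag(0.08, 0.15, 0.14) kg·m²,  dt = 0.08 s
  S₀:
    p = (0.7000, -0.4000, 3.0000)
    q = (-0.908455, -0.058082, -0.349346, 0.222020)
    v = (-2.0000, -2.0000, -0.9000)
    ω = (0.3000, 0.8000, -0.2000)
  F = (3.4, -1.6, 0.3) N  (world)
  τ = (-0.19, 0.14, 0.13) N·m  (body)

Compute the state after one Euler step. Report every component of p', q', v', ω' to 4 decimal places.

ω×(Iω) gyroscopic = (0.0016, 0.0036, 0.0168)
angular accel α = (-2.3950, 0.9093, 0.8086)
ω + α·dt = (0.1084, 0.8727, -0.1353)
q⊗(0,ω) = (0.3413054, -0.3802833, -0.6717744, 0.2400292)
q' = normalize(q + ½dt·q⊗(0,ω)) = (-0.8943, -0.0732, -0.3760, 0.2315)
p + v·dt = (0.5400, -0.5600, 2.9280)
new velocity v' = (-1.4560, -2.2560, -0.8520)

p' = (0.5400, -0.5600, 2.9280)
q' = (-0.8943, -0.0732, -0.3760, 0.2315)
v' = (-1.4560, -2.2560, -0.8520)
ω' = (0.1084, 0.8727, -0.1353)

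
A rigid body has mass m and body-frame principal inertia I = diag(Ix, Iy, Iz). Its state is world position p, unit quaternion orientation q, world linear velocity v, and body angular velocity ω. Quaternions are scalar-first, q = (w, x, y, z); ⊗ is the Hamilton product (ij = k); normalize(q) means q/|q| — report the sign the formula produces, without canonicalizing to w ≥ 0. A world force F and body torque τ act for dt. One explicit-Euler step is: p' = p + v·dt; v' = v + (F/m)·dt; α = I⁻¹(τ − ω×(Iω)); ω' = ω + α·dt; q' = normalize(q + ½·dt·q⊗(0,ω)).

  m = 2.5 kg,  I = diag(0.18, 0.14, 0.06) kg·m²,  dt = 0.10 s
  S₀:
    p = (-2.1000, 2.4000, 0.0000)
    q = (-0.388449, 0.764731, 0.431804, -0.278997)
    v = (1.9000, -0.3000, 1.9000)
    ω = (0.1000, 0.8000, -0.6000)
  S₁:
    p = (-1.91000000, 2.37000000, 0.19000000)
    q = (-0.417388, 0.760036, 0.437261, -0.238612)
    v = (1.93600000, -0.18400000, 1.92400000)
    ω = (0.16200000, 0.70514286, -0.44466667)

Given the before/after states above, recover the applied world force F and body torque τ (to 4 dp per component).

v₁ − v₀ = (0.03600000, 0.11600000, 0.02400000)
m·(v₁−v₀)/dt = (0.9000, 2.9000, 0.6000)
rate change Δω = (0.06200000, -0.09485714, 0.15533333)
τ = I·(Δω/dt) + ω₀×(Iω₀) = (0.1500, -0.1400, 0.0900)

F = (0.9000, 2.9000, 0.6000)
τ = (0.1500, -0.1400, 0.0900)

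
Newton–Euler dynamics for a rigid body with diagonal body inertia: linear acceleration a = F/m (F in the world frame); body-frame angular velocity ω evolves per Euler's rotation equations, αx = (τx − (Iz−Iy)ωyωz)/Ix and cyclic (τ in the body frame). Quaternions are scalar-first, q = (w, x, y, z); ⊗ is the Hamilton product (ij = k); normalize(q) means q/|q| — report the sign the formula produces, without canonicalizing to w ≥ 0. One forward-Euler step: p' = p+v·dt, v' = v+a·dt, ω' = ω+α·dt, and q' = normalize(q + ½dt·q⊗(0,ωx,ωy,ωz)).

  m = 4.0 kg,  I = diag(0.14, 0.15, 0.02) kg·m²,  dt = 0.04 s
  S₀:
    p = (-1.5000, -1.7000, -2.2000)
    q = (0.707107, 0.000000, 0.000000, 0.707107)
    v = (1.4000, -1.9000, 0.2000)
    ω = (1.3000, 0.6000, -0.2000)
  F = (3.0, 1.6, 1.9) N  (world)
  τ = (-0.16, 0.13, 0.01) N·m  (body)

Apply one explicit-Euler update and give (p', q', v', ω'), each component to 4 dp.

p' = (-1.4440, -1.7760, -2.1920)
q' = (0.7096, 0.0099, 0.0269, 0.7040)
v' = (1.4300, -1.8840, 0.2190)
ω' = (1.2498, 0.6430, -0.1956)

α = I⁻¹(τ − ω×Iω) = (-1.2543, 1.0747, 0.1100)
ω' = ω + α·dt = (1.2498, 0.6430, -0.1956)
2q̇ = q⊗(0,ω) = (0.1414214, 0.4949749, 1.3435033, -0.1414214)
q' = normalize(q + ½dt·q⊗(0,ω)) = (0.7096, 0.0099, 0.0269, 0.7040)
new position p' = (-1.4440, -1.7760, -2.1920)
new velocity v' = (1.4300, -1.8840, 0.2190)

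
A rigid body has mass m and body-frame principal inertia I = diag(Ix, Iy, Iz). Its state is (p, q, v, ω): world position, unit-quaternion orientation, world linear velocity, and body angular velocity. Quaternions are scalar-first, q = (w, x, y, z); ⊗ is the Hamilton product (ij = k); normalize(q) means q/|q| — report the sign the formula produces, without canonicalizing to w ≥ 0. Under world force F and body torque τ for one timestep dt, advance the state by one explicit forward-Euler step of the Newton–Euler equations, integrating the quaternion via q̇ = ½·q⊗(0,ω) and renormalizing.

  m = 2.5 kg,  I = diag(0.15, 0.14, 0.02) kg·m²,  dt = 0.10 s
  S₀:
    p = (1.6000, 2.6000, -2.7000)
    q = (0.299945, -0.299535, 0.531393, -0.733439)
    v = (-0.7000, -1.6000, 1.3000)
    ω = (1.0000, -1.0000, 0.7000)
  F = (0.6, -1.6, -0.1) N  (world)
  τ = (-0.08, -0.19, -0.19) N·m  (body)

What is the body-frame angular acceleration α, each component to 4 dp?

α = (-1.0933, -2.0071, -10.0000)

ω×(Iω) gyroscopic = (0.0840, 0.0910, 0.0100)
α = I⁻¹(τ − ω×Iω) = (-1.0933, -2.0071, -10.0000)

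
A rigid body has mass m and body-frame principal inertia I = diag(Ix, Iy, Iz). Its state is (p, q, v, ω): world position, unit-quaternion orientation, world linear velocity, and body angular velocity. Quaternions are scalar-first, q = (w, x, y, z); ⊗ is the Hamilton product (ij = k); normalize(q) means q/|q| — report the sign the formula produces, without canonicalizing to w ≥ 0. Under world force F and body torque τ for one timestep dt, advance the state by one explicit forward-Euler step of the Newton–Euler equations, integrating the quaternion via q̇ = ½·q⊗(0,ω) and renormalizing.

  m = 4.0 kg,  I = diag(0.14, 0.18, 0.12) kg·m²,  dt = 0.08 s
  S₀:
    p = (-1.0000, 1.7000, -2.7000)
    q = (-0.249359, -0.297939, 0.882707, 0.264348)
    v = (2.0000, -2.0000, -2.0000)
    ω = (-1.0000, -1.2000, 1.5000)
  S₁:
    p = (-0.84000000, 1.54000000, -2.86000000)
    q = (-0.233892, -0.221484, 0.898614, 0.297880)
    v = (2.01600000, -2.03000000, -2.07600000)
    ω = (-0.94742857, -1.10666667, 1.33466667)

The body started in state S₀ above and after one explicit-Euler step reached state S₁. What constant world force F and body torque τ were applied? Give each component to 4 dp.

Δω = ω₁−ω₀ = (0.05257143, 0.09333333, -0.16533333)
applied torque τ = (0.2000, 0.1800, -0.2000)
Δv = v₁−v₀ = (0.01600000, -0.03000000, -0.07600000)
applied force F = (0.8000, -1.5000, -3.8000)

F = (0.8000, -1.5000, -3.8000)
τ = (0.2000, 0.1800, -0.2000)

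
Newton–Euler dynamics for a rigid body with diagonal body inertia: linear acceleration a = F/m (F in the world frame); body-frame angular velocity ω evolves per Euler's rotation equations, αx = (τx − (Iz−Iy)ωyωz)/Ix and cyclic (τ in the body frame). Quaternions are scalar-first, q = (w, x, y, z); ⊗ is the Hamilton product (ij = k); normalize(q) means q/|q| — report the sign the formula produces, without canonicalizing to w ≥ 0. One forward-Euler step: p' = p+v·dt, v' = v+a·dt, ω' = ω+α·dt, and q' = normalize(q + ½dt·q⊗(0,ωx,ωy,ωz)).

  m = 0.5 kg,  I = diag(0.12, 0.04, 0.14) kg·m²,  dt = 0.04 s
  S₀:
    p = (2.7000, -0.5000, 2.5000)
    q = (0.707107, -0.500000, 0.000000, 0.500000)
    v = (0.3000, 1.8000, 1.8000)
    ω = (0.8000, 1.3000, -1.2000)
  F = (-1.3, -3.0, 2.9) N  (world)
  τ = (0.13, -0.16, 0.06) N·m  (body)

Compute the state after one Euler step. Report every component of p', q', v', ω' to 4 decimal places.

p' = (2.7120, -0.4280, 2.5720)
q' = (0.7266, -0.5013, 0.0144, 0.4697)
v' = (0.1960, 1.5600, 2.0320)
ω' = (0.8953, 1.1208, -1.1591)

α = I⁻¹(τ − ω×Iω) = (2.3833, -4.4800, 1.0229)
ω + α·dt = (0.8953, 1.1208, -1.1591)
q⊗(0,ω) = (1.0000000, -0.0843144, 0.7192391, -1.4985284)
q' = normalize(q + ½dt·q⊗(0,ω)) = (0.7266, -0.5013, 0.0144, 0.4697)
linear accel F/m = (-2.6000, -6.0000, 5.8000)
new position p' = (2.7120, -0.4280, 2.5720)
v' = v + a·dt = (0.1960, 1.5600, 2.0320)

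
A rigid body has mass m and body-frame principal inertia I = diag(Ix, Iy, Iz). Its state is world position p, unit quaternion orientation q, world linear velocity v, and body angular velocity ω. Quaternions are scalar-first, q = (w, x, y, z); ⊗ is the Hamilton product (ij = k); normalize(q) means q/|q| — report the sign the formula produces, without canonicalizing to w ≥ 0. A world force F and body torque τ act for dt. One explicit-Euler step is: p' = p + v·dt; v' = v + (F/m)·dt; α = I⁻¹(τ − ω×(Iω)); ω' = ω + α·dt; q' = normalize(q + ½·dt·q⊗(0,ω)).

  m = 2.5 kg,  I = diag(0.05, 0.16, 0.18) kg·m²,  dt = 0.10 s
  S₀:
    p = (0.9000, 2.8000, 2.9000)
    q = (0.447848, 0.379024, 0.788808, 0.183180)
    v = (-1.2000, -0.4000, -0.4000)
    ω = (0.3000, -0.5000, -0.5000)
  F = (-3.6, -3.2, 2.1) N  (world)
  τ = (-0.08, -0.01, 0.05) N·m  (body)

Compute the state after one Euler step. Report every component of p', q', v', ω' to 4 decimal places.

ω×(Iω) gyroscopic = (0.0050, 0.0195, -0.0165)
(τ − ω×Iω)/I = (-1.7000, -0.1844, 0.3694)
new body rate ω' = (0.1300, -0.5184, -0.4631)
q⊗(0,ω) = (0.3722868, -0.1684596, 0.0205420, -0.6500784)
q' = normalize(q + ½dt·q⊗(0,ω)) = (0.4661, 0.3703, 0.7893, 0.1506)
p + v·dt = (0.7800, 2.7600, 2.8600)
new velocity v' = (-1.3440, -0.5280, -0.3160)

p' = (0.7800, 2.7600, 2.8600)
q' = (0.4661, 0.3703, 0.7893, 0.1506)
v' = (-1.3440, -0.5280, -0.3160)
ω' = (0.1300, -0.5184, -0.4631)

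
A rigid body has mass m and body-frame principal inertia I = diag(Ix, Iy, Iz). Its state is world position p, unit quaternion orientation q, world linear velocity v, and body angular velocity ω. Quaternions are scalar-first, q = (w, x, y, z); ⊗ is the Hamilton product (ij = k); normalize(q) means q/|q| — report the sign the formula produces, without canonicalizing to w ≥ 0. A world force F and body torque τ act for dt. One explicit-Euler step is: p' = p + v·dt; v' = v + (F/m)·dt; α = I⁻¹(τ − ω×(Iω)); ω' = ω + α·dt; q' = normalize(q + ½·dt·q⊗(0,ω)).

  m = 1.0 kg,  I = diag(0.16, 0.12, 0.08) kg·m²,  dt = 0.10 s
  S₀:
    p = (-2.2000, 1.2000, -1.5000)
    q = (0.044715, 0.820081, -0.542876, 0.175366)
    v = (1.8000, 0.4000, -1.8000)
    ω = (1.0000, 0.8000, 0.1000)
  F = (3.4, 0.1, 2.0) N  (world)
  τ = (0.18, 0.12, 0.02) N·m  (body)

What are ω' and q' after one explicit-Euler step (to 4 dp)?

precession coupling ω×(Iω) = (-0.0032, 0.0080, -0.0320)
(τ − ω×Iω)/I = (1.1450, 0.9333, 0.6500)
ω' = ω + α·dt = (1.1145, 0.8933, 0.1650)
Hamilton product q⊗(0,ω) = (-0.4033168, -0.1498654, 0.1291299, 1.2034123)
updated quaternion q' = (0.0245, 0.8109, -0.5353, 0.2351)

ω' = (1.1145, 0.8933, 0.1650)
q' = (0.0245, 0.8109, -0.5353, 0.2351)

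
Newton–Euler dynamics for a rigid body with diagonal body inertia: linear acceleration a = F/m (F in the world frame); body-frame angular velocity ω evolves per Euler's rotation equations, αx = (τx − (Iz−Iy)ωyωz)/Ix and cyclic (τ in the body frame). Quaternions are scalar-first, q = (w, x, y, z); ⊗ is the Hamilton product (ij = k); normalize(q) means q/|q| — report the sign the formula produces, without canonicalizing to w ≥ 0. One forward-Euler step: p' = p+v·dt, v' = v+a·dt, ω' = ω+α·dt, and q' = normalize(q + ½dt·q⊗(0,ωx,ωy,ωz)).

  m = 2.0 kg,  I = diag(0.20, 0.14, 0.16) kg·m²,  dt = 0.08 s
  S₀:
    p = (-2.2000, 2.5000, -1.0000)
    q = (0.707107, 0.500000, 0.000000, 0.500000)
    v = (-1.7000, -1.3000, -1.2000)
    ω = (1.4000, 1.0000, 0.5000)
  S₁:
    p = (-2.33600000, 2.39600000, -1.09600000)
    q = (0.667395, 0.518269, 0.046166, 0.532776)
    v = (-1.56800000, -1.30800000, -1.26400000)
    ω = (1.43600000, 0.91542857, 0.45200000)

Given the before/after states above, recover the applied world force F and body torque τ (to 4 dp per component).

rate change Δω = (0.03600000, -0.08457143, -0.04800000)
precession coupling = (0.0100, 0.0280, -0.0840)
τ = I·(Δω/dt) + ω₀×(Iω₀) = (0.1000, -0.1200, -0.1800)
velocity change Δv = (0.13200000, -0.00800000, -0.06400000)
applied force F = (3.3000, -0.2000, -1.6000)

F = (3.3000, -0.2000, -1.6000)
τ = (0.1000, -0.1200, -0.1800)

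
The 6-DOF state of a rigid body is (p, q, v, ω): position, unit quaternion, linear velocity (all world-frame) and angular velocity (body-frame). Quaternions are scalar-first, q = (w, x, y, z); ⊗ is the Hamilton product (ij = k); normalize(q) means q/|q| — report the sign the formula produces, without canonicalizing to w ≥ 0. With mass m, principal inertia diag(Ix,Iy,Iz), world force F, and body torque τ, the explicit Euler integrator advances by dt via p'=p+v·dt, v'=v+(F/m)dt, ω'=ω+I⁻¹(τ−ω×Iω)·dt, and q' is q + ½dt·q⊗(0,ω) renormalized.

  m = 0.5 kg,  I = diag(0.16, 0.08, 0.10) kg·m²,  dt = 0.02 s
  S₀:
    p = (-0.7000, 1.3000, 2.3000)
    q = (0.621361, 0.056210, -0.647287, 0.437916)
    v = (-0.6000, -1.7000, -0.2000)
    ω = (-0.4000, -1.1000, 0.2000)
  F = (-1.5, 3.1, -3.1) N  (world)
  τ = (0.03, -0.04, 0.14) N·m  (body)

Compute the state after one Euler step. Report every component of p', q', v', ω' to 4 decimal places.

p' = (-0.7120, 1.2660, 2.2960)
q' = (0.6135, 0.0572, -0.6559, 0.4359)
v' = (-0.6600, -1.5760, -0.3240)
ω' = (-0.3957, -1.1088, 0.2350)

linear accel F/m = (-3.0000, 6.2000, -6.2000)
new position p' = (-0.7120, 1.2660, 2.2960)
v + (F/m)dt = (-0.6600, -1.5760, -0.3240)
gyro term ω×Iω = (-0.0044, -0.0048, -0.0352)
(τ − ω×Iω)/I = (0.2150, -0.4400, 1.7520)
new body rate ω' = (-0.3957, -1.1088, 0.2350)
Hamilton product q⊗(0,ω) = (-0.7771149, 0.1037058, -0.8699055, -0.1964736)
q + ½dt·q⊗(0,ω), renormalized = (0.6135, 0.0572, -0.6559, 0.4359)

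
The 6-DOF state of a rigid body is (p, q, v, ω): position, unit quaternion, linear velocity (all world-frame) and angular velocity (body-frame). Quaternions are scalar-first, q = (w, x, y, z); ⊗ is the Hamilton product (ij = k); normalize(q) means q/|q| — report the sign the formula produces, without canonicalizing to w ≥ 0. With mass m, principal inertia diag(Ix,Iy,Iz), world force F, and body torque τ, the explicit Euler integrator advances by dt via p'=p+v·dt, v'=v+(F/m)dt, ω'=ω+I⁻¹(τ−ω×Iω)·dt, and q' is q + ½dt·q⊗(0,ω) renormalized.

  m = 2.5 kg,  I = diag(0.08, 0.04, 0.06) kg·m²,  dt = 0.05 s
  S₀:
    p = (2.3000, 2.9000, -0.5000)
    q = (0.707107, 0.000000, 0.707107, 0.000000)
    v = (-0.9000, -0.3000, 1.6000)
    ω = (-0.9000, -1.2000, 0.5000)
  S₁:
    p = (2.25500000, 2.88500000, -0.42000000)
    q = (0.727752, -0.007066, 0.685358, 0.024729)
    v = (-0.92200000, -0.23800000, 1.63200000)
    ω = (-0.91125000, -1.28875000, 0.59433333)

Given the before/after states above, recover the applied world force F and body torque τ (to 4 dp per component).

F = (-1.1000, 3.1000, 1.6000)
τ = (-0.0300, -0.0800, 0.0700)

Δω = ω₁−ω₀ = (-0.01125000, -0.08875000, 0.09433333)
τ = I·(Δω/dt) + ω₀×(Iω₀) = (-0.0300, -0.0800, 0.0700)
velocity change Δv = (-0.02200000, 0.06200000, 0.03200000)
m·(v₁−v₀)/dt = (-1.1000, 3.1000, 1.6000)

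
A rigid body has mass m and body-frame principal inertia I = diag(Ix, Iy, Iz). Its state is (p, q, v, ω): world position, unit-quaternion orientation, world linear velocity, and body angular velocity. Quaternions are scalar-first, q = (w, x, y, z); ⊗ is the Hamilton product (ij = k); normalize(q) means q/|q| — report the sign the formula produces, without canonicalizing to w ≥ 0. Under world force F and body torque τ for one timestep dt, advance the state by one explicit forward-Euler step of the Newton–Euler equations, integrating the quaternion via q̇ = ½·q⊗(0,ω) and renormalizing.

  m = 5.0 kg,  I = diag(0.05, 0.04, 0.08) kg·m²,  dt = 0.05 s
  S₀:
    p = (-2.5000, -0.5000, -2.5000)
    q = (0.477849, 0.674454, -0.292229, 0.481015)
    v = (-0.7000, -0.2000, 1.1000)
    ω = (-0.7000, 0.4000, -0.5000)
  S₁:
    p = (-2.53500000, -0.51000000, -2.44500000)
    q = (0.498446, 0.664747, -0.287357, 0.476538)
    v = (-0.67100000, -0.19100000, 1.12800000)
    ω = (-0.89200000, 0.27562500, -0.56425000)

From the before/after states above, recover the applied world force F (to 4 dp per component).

F = (2.9000, 0.9000, 2.8000)

velocity change Δv = (0.02900000, 0.00900000, 0.02800000)
m·(v₁−v₀)/dt = (2.9000, 0.9000, 2.8000)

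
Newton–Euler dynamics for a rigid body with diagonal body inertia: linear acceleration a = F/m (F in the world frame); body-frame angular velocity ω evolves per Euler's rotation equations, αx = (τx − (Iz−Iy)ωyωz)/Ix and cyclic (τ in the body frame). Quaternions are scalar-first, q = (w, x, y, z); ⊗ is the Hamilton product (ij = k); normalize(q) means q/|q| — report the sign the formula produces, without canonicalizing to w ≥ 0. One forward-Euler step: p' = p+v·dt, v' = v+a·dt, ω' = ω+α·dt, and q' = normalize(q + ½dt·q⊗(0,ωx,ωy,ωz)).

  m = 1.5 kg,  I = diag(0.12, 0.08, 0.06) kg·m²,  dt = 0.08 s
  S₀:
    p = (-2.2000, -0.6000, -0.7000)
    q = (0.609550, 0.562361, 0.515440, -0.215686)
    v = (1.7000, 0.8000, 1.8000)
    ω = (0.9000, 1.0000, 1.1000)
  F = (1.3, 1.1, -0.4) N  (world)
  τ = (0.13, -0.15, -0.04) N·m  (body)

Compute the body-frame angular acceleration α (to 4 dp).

α = (1.2667, -2.6175, -0.0667)

ω×(Iω) gyroscopic = (-0.0220, 0.0594, -0.0360)
(τ − ω×Iω)/I = (1.2667, -2.6175, -0.0667)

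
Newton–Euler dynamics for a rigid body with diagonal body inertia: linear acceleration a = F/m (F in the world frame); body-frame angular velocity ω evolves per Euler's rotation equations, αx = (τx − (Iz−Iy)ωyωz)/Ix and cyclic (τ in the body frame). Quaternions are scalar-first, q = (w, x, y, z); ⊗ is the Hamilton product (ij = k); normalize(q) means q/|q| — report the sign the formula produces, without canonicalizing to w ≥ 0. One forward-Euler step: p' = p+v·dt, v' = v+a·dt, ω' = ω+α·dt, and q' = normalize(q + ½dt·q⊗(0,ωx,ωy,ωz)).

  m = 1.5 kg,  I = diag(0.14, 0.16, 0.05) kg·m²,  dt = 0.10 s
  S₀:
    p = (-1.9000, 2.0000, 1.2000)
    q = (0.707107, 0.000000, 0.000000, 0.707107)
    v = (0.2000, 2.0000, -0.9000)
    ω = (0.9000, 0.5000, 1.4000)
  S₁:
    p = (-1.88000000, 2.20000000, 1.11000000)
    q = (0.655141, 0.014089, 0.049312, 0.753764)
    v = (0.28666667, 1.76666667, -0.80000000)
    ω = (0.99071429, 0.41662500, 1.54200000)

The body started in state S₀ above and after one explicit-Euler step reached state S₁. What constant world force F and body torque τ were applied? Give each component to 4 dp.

Δω = ω₁−ω₀ = (0.09071429, -0.08337500, 0.14200000)
ω₀×(Iω₀) = (-0.0770, 0.1134, 0.0090)
I·α + gyro = (0.0500, -0.0200, 0.0800)
Δv = v₁−v₀ = (0.08666667, -0.23333333, 0.10000000)
applied force F = (1.3000, -3.5000, 1.5000)

F = (1.3000, -3.5000, 1.5000)
τ = (0.0500, -0.0200, 0.0800)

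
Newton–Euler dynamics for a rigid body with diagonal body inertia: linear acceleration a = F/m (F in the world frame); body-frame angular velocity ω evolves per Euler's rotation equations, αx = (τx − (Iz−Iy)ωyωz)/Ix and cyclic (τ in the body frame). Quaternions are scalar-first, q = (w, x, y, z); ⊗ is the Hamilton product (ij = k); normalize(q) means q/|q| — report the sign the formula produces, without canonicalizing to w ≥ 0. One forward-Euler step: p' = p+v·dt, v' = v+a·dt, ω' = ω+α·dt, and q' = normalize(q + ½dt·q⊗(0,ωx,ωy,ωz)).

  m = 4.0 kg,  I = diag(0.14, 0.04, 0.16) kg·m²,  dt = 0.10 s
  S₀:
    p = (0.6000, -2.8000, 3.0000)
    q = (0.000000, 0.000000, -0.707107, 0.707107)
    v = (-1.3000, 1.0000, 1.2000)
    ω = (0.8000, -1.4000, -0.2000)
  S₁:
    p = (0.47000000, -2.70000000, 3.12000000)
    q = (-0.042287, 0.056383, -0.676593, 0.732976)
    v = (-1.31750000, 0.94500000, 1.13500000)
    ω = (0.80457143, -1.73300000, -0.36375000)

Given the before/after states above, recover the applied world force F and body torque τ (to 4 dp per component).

F = (-0.7000, -2.2000, -2.6000)
τ = (0.0400, -0.1300, -0.1500)

velocity change Δv = (-0.01750000, -0.05500000, -0.06500000)
applied force F = (-0.7000, -2.2000, -2.6000)
Δω = ω₁−ω₀ = (0.00457143, -0.33300000, -0.16375000)
I·α + gyro = (0.0400, -0.1300, -0.1500)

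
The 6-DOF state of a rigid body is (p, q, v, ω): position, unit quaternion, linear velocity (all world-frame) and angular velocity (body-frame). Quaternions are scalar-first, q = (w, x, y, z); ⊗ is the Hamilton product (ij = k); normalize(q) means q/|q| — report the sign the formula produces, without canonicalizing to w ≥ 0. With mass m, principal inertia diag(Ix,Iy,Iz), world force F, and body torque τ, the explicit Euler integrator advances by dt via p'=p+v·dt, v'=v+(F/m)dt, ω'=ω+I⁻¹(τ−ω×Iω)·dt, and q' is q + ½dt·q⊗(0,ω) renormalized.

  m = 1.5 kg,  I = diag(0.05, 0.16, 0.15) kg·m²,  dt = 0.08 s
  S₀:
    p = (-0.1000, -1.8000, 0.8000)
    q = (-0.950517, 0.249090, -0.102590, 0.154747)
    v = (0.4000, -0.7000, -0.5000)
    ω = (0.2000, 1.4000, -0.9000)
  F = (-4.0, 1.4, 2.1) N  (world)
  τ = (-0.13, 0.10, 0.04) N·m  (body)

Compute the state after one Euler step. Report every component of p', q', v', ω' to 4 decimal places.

p' = (-0.0680, -1.8560, 0.7600)
q' = (-0.9391, 0.2360, -0.1453, 0.2033)
v' = (0.1867, -0.6253, -0.3880)
ω' = (-0.0282, 1.4410, -0.8951)

a = F/m = (-2.6667, 0.9333, 1.4000)
p' = p + v·dt = (-0.0680, -1.8560, 0.7600)
v + (F/m)dt = (0.1867, -0.6253, -0.3880)
ω×(Iω) gyroscopic = (0.0126, 0.0180, 0.0308)
(τ − ω×Iω)/I = (-2.8520, 0.5125, 0.0613)
ω + α·dt = (-0.0282, 1.4410, -0.8951)
q⊗(0,ω) = (0.2330803, -0.3144182, -1.0755934, 1.2247093)
updated quaternion q' = (-0.9391, 0.2360, -0.1453, 0.2033)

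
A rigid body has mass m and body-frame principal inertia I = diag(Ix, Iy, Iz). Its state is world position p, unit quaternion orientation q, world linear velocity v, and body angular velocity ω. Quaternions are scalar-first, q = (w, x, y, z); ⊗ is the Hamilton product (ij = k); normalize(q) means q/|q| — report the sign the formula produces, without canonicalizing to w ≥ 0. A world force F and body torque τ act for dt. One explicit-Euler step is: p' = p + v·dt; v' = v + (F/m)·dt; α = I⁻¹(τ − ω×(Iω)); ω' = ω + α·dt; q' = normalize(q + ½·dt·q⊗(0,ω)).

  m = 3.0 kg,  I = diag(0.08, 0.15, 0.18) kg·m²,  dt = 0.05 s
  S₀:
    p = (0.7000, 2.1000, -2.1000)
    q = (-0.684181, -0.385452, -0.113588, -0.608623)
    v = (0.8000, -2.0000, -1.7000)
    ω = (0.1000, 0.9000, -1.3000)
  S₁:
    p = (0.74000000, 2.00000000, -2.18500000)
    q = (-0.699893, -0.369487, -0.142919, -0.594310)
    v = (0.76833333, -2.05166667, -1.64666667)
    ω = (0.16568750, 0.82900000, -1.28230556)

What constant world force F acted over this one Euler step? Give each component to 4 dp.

velocity change Δv = (-0.03166667, -0.05166667, 0.05333333)
m·(v₁−v₀)/dt = (-1.9000, -3.1000, 3.2000)

F = (-1.9000, -3.1000, 3.2000)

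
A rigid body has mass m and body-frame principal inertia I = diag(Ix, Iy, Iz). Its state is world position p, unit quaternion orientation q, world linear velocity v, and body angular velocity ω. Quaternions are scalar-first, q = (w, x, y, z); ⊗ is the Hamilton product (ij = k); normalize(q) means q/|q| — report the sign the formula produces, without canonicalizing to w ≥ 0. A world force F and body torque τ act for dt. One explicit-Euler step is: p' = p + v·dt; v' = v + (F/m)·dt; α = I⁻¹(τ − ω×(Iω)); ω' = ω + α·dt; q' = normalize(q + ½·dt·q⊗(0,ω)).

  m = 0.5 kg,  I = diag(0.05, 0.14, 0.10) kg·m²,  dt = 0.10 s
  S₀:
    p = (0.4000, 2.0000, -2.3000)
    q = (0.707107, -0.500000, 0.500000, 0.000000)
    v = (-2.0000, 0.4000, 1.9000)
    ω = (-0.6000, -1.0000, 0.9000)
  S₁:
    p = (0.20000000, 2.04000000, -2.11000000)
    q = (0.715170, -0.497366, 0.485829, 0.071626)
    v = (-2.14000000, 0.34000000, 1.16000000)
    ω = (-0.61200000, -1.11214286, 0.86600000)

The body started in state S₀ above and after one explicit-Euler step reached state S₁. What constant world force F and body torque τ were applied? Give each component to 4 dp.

F = (-0.7000, -0.3000, -3.7000)
τ = (0.0300, -0.1300, 0.0200)

rate change Δω = (-0.01200000, -0.11214286, -0.03400000)
precession coupling = (0.0360, 0.0270, 0.0540)
applied torque τ = (0.0300, -0.1300, 0.0200)
Δv = v₁−v₀ = (-0.14000000, -0.06000000, -0.74000000)
m·(v₁−v₀)/dt = (-0.7000, -0.3000, -3.7000)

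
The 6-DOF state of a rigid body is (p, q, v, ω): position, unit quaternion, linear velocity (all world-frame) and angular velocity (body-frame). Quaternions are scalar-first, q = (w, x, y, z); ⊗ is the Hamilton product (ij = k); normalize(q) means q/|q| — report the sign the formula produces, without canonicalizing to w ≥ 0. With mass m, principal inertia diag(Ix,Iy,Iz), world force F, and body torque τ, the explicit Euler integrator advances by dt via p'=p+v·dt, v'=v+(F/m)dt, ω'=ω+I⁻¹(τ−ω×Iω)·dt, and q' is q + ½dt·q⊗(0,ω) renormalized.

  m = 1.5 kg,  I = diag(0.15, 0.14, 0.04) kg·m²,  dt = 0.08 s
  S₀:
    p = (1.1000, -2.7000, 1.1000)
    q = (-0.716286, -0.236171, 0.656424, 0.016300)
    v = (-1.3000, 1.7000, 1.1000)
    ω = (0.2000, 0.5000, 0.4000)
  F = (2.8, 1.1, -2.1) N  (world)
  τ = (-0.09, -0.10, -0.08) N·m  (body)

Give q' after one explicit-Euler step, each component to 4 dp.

2q̇ = q⊗(0,ω) = (-0.2874978, 0.1111624, -0.2604146, -0.5358847)
q + ½dt·q⊗(0,ω), renormalized = (-0.7275, -0.2316, 0.6458, -0.0051)

q' = (-0.7275, -0.2316, 0.6458, -0.0051)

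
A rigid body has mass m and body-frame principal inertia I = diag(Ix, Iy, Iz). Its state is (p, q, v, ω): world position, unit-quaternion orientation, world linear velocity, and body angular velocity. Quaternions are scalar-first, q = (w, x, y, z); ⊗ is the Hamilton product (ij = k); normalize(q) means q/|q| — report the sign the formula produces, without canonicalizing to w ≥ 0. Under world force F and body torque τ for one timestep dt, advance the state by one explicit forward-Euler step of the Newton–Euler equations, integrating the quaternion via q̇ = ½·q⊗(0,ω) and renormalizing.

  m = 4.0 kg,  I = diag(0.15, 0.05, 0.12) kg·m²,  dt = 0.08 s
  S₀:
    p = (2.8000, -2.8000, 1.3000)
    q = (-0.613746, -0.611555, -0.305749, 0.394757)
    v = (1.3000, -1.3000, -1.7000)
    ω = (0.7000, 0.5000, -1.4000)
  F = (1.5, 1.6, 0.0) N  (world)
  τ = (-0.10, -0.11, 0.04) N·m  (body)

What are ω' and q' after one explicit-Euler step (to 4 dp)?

ω' = (0.6728, 0.3710, -1.3500)
q' = (-0.5672, -0.6182, -0.3405, 0.4245)

ω×(Iω) gyroscopic = (-0.0490, -0.0294, -0.0350)
(τ − ω×Iω)/I = (-0.3400, -1.6120, 0.6250)
new body rate ω' = (0.6728, 0.3710, -1.3500)
2q̇ = q⊗(0,ω) = (1.1336228, -0.1989521, -0.8867201, 0.7674912)
updated quaternion q' = (-0.5672, -0.6182, -0.3405, 0.4245)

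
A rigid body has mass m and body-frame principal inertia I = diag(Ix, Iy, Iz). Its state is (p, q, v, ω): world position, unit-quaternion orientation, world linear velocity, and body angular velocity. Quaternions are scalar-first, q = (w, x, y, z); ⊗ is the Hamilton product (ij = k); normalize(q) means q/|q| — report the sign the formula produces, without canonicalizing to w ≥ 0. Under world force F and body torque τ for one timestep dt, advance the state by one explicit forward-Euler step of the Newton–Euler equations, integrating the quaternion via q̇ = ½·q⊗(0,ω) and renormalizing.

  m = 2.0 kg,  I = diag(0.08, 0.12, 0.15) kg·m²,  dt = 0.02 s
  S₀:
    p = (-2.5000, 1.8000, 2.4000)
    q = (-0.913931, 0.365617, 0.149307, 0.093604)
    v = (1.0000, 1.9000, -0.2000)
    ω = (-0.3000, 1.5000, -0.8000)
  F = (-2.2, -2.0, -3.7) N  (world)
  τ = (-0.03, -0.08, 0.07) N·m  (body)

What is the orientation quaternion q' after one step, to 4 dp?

q⊗(0,ω) = (-0.0393922, 0.0143277, -1.1064841, 1.3243624)
q' = normalize(q + ½dt·q⊗(0,ω)) = (-0.9142, 0.3657, 0.1382, 0.1068)

q' = (-0.9142, 0.3657, 0.1382, 0.1068)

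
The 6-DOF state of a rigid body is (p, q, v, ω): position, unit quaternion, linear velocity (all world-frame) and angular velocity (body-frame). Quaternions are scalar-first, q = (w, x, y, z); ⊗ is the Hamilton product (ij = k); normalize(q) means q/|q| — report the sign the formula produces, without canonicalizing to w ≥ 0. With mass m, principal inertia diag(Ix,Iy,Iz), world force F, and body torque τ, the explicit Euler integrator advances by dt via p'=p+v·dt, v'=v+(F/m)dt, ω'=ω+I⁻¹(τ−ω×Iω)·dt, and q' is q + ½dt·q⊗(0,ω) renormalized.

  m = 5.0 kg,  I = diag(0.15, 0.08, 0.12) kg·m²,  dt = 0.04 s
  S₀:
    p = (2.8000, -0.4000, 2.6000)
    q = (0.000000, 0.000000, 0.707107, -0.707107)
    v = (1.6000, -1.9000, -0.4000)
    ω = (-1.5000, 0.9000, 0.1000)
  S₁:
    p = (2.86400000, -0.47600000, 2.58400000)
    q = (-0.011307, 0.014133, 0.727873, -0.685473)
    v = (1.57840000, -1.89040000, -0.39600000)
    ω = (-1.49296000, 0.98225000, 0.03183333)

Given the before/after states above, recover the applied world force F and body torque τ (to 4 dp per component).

Δω = ω₁−ω₀ = (0.00704000, 0.08225000, -0.06816667)
τ = I·(Δω/dt) + ω₀×(Iω₀) = (0.0300, 0.1600, -0.1100)
v₁ − v₀ = (-0.02160000, 0.00960000, 0.00400000)
m·(v₁−v₀)/dt = (-2.7000, 1.2000, 0.5000)

F = (-2.7000, 1.2000, 0.5000)
τ = (0.0300, 0.1600, -0.1100)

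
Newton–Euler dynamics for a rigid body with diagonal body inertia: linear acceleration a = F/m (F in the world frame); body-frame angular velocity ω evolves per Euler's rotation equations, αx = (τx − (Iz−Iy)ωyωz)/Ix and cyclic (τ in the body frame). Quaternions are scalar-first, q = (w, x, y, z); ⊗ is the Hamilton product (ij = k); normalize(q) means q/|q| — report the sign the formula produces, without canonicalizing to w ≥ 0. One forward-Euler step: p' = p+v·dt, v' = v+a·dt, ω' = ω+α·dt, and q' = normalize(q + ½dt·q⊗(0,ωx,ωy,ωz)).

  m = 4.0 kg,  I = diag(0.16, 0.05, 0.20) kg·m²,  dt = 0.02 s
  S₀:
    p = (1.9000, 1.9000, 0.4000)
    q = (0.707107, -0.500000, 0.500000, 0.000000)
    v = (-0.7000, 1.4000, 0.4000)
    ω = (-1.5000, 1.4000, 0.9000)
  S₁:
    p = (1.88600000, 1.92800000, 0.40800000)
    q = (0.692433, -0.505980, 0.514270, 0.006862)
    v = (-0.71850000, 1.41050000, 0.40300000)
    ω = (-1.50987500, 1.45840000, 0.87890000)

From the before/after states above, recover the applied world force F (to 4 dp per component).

F = (-3.7000, 2.1000, 0.6000)

velocity change Δv = (-0.01850000, 0.01050000, 0.00300000)
F = m·Δv/dt = (-3.7000, 2.1000, 0.6000)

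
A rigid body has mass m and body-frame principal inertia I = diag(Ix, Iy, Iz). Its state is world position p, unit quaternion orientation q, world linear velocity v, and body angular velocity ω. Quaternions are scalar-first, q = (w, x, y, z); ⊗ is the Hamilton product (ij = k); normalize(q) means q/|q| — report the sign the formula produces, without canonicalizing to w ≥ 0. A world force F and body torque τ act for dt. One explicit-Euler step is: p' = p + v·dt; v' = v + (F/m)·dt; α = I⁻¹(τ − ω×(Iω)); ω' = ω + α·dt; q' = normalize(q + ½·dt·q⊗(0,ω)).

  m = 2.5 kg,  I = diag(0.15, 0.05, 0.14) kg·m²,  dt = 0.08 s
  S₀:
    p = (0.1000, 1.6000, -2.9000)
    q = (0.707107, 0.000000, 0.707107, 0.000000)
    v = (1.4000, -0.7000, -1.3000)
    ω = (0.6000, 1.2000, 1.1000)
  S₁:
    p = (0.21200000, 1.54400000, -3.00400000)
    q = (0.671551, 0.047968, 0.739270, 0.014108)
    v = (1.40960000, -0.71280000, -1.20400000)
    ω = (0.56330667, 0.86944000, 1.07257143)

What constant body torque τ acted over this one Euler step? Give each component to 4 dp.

τ = (0.0500, -0.2000, -0.1200)

rate change Δω = (-0.03669333, -0.33056000, -0.02742857)
ω₀×(Iω₀) = (0.1188, 0.0066, -0.0720)
τ = I·(Δω/dt) + ω₀×(Iω₀) = (0.0500, -0.2000, -0.1200)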